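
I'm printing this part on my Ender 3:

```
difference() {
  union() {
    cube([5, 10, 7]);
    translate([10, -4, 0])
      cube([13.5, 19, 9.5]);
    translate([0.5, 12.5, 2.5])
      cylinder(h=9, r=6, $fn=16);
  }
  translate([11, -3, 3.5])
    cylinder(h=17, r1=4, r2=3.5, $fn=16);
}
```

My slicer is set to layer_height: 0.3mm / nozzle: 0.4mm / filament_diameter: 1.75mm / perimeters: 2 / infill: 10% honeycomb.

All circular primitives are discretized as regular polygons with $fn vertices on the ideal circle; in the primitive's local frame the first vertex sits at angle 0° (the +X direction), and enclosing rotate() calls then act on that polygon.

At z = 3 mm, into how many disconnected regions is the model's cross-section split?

2

At z = 3 mm: the 5×10 cube contributes its full rectangle; the cube at (10, -4) is present — its section is the full 13.5×19 rectangle; the r=6 cylinder at (0.5, 12.5) contributes a regular 16-gon of circumradius 6; Merging all regions: the regions partially overlap (shared area 14.29 mm²), so overlapping operands fuse into one piece — 2 connected regions; the cone at (11, -3) is absent (z outside [3.5, 20.5]); Subtracting the remaining from the first: none of the subtracted shapes is present at this height, so the result so far is unchanged — 2 connected regions. The result has 2 disconnected regions.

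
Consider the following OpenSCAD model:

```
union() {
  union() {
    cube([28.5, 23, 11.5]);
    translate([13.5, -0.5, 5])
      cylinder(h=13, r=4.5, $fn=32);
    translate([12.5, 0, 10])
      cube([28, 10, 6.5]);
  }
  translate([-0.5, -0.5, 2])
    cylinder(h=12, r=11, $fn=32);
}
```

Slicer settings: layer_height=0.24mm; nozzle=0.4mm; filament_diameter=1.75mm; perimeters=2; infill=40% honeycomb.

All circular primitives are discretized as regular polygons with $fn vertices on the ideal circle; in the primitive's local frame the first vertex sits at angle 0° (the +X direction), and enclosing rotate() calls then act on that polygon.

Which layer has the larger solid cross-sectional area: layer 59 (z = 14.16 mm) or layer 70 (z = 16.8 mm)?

Layer 59 (z = 14.16): the cube is absent (z outside [0, 11.5]); the r=4.5 cylinder at (13.5, -0.5) contributes a regular 32-gon of circumradius 4.5 (area = (32/2)·4.500²·sin(360°/32) = 63.21 mm²); the cube at (12.5, 0) (footprint 28×10) is included at this height (area 280.00 mm²); Taking the union: the regions partially overlap — summed areas 343.21 mm² minus the doubly-counted overlap 17.51 mm² gives 325.70 mm² — area = 325.70 mm²; the cylinder at (-0.5, -0.5) is not intersected at this z (z outside [2, 14]); Merging all regions: only the result so far is present, so the union is just that shape — area = 325.70 mm². So its area = 325.70 mm². Layer 70 (z = 16.8): the cube is absent (z outside [0, 11.5]); the r=4.5 cylinder at (13.5, -0.5) gives a regular 32-gon of circumradius 4.5 (constant along its height) (area = (32/2)·4.500²·sin(360°/32) = 63.21 mm²); the cube at (12.5, 0) is not intersected at this z (z outside [10, 16.5]); Taking the union: only the r=4.5 cylinder at (13.5, -0.5) is present, so the union is just that shape — area = 63.21 mm²; the cylinder at (-0.5, -0.5) is absent (z outside [2, 14]); Merging all regions: only the result so far is present, so the union is just that shape — area = 63.21 mm². So its area = 63.21 mm². Layer 59 is larger (325.70 vs 63.21 mm²).

layer 59 (z = 14.16 mm)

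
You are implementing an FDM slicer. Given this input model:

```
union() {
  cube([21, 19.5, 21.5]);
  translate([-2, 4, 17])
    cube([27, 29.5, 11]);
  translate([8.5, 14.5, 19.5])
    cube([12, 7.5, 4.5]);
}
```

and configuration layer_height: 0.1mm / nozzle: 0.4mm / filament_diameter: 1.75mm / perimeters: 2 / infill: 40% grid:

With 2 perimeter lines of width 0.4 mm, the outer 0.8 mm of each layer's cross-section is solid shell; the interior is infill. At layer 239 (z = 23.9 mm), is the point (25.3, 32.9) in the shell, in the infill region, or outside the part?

outside

At z = 23.9 mm: the cube does not reach this height (z outside [0, 21.5]); the cube at (-2, 4) is present — its section is the full 27×29.5 rectangle; the cube at (8.5, 14.5) is present — its section is the full 12×7.5 rectangle; Merging all regions: the 12×7.5 cube at (8.5, 14.5) lies entirely inside the 27×29.5 cube at (-2, 4), so the union is just the 27×29.5 cube at (-2, 4) — 1 connected region. Overall, the cross-section is a single solid region. The nearest boundary edge runs (25.00, 33.50)→(25.00, 4.00); distance from the point to it = 0.30 mm. The point is not inside any of the regions above, so it lies outside the cross-section (0.30 mm from the nearest boundary).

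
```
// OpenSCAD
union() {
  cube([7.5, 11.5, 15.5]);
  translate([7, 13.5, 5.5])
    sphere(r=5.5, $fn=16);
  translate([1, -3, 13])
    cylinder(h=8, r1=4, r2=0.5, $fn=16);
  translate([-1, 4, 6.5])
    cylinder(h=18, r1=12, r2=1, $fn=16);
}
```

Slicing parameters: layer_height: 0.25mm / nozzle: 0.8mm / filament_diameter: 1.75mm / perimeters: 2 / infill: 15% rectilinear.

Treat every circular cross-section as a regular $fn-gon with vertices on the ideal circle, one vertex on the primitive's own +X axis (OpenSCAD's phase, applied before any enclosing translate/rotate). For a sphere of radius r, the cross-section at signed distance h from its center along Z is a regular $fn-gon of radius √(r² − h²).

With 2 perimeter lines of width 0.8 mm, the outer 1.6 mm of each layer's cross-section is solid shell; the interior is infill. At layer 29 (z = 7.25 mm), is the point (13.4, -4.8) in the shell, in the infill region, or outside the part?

outside

At z = 7.25 mm: the cube is present — its section is the full 7.5×11.5 rectangle; the r=5.5 sphere at (7, 13.5) contributes a regular 16-gon of circumradius √(5.5²−1.75²) = 5.214; the cone at (1, -3) is absent (z outside [13, 21]); the cone at (-1, 4): at t=0.042 of its height the radius interpolates to r₁+(r₂−r₁)t = 11.542, giving a regular 16-gon of that circumradius; Combining (union): the regions partially overlap (shared area 113.84 mm²), so overlapping operands fuse into one piece — 1 connected region. Overall, the cross-section is a single solid region. The nearest boundary edge runs (9.66, -0.42)→(7.16, -4.16); distance from the point to it = 5.54 mm. The point is not inside any of the regions above, so it lies outside the cross-section (5.54 mm from the nearest boundary).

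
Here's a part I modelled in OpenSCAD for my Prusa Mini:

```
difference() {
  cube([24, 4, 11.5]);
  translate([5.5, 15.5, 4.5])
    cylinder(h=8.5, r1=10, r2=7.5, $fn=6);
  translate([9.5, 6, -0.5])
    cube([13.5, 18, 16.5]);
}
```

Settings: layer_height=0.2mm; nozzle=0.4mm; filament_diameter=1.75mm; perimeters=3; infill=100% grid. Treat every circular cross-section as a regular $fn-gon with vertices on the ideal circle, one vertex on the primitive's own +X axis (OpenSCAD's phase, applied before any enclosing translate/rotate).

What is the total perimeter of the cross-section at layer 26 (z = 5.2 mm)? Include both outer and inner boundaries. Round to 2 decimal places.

At z = 5.2 mm: the cube (footprint 24×4) is included at this height (perimeter 56.00 mm); the cone at (5.5, 15.5): at t=0.082 of its height the radius interpolates to r₁+(r₂−r₁)t = 9.794, giving a regular 6-gon of that circumradius (perimeter = 2·6·9.794·sin(180°/6) = 58.76 mm); the 13.5×18 cube at (9.5, 6) contributes its full rectangle (perimeter 63.00 mm); After the difference (first − rest): starting from the 24×4 cube, the cone at (5.5, 15.5) misses the remaining region (no effect); the 13.5×18 cube at (9.5, 6) misses the remaining region (no effect) — boundary = 56.00 mm. Overall, the cross-section is a single solid region. Total boundary length (outer) = 56.00 mm.

56.00 mm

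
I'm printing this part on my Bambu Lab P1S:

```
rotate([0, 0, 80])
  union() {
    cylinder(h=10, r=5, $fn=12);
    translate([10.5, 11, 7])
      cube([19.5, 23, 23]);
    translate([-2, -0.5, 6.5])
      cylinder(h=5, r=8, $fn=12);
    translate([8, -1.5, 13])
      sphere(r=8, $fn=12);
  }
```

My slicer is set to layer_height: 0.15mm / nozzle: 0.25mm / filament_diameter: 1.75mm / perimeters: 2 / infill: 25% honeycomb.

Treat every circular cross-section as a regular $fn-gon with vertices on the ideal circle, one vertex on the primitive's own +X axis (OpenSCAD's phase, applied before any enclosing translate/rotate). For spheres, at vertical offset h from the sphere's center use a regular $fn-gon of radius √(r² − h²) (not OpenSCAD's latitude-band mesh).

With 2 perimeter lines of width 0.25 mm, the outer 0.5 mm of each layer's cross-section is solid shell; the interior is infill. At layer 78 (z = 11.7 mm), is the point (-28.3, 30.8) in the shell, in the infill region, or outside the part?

infill

At z = 11.7 mm: the cylinder is absent (z outside [0, 10]); the 19.5×23 cube at (10.5, 11) contributes its full rectangle; the cylinder at (-2, -0.5) does not reach this height (z outside [6.5, 11.5]); the sphere at (8, -1.5): section is a regular 12-gon, circumradius = √(r²−h²) = √(8²−1.3²) = 7.894; Combining (union): the 2 present regions are separate (no shared area or edge), so areas and boundary lengths simply add and each stays a separate island — 2 connected regions; (rotated 80° about Z; rotation is an isometry so areas/perimeters/island counts are preserved). Overall, the cross-section has 2 separate islands. Undo the 80° rotation: the query point maps to (25.418, 33.218) in the un-rotated model frame. The nearest boundary edge runs (10.50, 34.00)→(30.00, 34.00); distance from the point to it = 0.78 mm. (Shell/infill is judged within the island containing the point — the largest one.) The point is inside the cross-section and 0.78 mm from the nearest boundary — more than the 0.5 mm shell width (2 × 0.25), so it's in the infill interior.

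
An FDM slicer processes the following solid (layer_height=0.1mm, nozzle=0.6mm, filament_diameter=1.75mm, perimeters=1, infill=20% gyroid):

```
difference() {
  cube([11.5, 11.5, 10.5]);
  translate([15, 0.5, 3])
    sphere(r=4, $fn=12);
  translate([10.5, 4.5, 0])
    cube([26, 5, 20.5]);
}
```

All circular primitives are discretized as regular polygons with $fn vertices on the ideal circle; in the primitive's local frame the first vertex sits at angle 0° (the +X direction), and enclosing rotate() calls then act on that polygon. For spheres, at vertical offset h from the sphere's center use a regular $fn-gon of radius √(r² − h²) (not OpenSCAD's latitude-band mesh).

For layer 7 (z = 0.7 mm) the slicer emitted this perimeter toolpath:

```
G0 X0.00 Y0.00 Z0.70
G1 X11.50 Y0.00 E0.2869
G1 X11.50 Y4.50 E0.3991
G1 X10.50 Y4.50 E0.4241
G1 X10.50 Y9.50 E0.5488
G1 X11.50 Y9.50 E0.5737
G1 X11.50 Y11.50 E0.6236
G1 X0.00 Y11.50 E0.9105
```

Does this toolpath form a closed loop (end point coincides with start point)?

no

Start point (G0): (0.00, 0.00). End point (last G1): the path does not return to the start — open.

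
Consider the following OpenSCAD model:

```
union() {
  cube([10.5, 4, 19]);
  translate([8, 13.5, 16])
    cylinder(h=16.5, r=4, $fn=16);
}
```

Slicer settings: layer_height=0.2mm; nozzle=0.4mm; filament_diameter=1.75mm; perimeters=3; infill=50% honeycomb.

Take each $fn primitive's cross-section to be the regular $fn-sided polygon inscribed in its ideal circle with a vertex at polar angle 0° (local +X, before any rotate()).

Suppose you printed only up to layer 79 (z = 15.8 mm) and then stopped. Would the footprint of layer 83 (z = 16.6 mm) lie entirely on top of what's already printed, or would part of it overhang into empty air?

Compare the two slices. At z = 15.8: the cube is present — its section is the full 10.5×4 rectangle (area 42.00 mm²); the cylinder at (8, 13.5) does not reach this height (z outside [16, 32.5]); Taking the union: only the 10.5×4 cube is present, so the union is just that shape — area = 42.00 mm². At z = 16.6: the 10.5×4 cube contributes its full rectangle (area 42.00 mm²); the r=4 cylinder at (8, 13.5) contributes a regular 16-gon of circumradius 4 (area = (16/2)·4.000²·sin(360°/16) = 48.98 mm²); Taking the union: the 2 present regions are separate (no shared area or edge), so areas and boundary lengths simply add and each stays a separate island — area = 90.98 mm². Checking containment: at z = 16.6 the cross-section extends beyond the z = 15.8 cross-section by about 48.98 mm².

part overhangs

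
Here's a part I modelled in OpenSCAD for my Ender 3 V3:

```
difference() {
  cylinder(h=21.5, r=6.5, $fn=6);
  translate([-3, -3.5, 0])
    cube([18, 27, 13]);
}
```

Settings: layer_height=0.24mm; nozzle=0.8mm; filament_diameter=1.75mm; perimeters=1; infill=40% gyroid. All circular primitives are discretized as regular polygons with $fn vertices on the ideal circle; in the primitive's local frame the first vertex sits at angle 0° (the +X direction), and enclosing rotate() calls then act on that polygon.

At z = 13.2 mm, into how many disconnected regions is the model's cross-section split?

1

At z = 13.2 mm: the cylinder: section is a regular 6-gon, circumradius r=6.5; the cube at (-3, -3.5) is not intersected at this z (z outside [0, 13]); Subtracting the remaining from the first: none of the subtracted shapes is present at this height, so the r=6.5 cylinder is unchanged — 1 connected region. The result has 1 disconnected region.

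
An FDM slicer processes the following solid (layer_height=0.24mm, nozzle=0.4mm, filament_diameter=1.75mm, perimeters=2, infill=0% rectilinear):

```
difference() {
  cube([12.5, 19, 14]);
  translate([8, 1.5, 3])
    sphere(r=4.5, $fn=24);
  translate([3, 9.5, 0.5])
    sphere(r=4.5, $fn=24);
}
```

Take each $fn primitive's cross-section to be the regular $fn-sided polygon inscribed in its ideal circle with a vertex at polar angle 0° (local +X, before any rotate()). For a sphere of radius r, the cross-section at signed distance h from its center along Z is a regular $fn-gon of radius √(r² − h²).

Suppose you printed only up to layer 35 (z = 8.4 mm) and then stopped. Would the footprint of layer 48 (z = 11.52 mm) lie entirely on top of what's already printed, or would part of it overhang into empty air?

Compare the two slices. At z = 8.4: the 12.5×19 cube contributes its full rectangle (area 237.50 mm²); the sphere at (8, 1.5) does not reach this height (|z−center|=5.400 > r=4.5); the sphere at (3, 9.5) does not reach this height (|z−center|=7.900 > r=4.5); Subtracting the remaining from the first: none of the subtracted shapes is present at this height, so the 12.5×19 cube is unchanged — area = 237.50 mm². At z = 11.52: the cube is present — its section is the full 12.5×19 rectangle (area 237.50 mm²); the sphere at (8, 1.5) is not intersected at this z (|z−center|=8.520 > r=4.5); the sphere at (3, 9.5) is not intersected at this z (|z−center|=11.020 > r=4.5); After the difference (first − rest): none of the subtracted shapes is present at this height, so the 12.5×19 cube is unchanged — area = 237.50 mm². Checking containment: the cross-section at z = 11.52 is a subset of the cross-section at z = 8.4.

entirely on top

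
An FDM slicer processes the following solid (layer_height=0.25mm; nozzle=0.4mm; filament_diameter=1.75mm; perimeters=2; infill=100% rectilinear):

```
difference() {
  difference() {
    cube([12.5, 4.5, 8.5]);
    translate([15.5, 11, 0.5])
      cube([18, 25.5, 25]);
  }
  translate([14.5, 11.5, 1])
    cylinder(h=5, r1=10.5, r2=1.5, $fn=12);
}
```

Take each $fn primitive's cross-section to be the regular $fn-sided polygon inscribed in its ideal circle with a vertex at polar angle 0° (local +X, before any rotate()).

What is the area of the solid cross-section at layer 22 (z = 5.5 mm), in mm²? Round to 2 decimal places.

56.25 mm²

At z = 5.5 mm: the 12.5×4.5 cube contributes its full rectangle (area 56.25 mm²); the cube at (15.5, 11) is present — its section is the full 18×25.5 rectangle (area 459.00 mm²); Taking the first minus the rest: starting from the 12.5×4.5 cube (56.25 mm²), the 18×25.5 cube at (15.5, 11) misses the remaining region (no effect) — area = 56.25 mm²; the cone at (14.5, 11.5): at t=0.900 of its height the radius interpolates to r₁+(r₂−r₁)t = 2.400, giving a regular 12-gon of that circumradius (area = (12/2)·2.400²·sin(360°/12) = 17.28 mm²); After the difference (first − rest): starting from the result so far (56.25 mm²), the cone at (14.5, 11.5) misses the remaining region (no effect) — area = 56.25 mm². Overall, the cross-section is a single solid region. Net area = 56.25 mm².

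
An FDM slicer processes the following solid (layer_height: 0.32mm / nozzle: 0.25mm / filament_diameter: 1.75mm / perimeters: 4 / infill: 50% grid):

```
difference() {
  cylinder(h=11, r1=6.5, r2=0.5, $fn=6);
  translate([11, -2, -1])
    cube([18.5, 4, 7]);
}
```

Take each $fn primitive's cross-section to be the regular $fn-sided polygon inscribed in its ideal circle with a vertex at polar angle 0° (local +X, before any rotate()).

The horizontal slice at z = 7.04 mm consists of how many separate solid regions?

At z = 7.04 mm: the cone (r1=6.5→r2=0.5) has section circumradius 2.660 here — a regular 6-gon; the cube at (11, -2) is not intersected at this z (z outside [-1, 6]); Taking the first minus the rest: none of the subtracted shapes is present at this height, so the cone is unchanged — 1 connected region. The result has 1 disconnected region.

1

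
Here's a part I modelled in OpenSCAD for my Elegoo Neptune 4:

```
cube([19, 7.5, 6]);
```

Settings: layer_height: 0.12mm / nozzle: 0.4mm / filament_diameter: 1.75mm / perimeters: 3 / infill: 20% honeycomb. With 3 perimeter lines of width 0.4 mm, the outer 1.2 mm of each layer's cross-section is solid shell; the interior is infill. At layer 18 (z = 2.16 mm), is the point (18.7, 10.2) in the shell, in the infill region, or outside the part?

outside

At z = 2.16 mm: the cube is present — its section is the full 19×7.5 rectangle. Overall, the cross-section is a single solid region. The nearest boundary edge runs (19.00, 7.50)→(0.00, 7.50); distance from the point to it = 2.70 mm. The point is not inside any of the regions above, so it lies outside the cross-section (2.70 mm from the nearest boundary).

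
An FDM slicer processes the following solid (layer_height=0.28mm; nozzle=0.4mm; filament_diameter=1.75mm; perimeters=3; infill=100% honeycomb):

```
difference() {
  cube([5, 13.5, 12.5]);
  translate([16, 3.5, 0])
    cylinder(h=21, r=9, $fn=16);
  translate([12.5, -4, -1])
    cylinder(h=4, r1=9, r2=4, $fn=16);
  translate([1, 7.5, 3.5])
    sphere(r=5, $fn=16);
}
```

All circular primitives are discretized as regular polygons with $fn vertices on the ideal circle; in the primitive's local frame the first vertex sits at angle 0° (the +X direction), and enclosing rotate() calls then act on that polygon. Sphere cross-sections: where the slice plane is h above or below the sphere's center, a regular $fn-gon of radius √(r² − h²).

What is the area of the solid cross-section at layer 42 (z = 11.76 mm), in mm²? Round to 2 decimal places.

67.50 mm²

At z = 11.76 mm: the 5×13.5 cube contributes its full rectangle (area 67.50 mm²); the cylinder at (16, 3.5): section is a regular 16-gon, circumradius r=9 (area = (16/2)·9.000²·sin(360°/16) = 247.98 mm²); the cone at (12.5, -4) is not intersected at this z (z outside [-1, 3]); the sphere at (1, 7.5) is absent (|z−center|=8.260 > r=5); After the difference (first − rest): starting from the 5×13.5 cube (67.50 mm²), the r=9 cylinder at (16, 3.5) misses the remaining region (no effect) — area = 67.50 mm². Overall, the cross-section is a single solid region. Net area = 67.50 mm².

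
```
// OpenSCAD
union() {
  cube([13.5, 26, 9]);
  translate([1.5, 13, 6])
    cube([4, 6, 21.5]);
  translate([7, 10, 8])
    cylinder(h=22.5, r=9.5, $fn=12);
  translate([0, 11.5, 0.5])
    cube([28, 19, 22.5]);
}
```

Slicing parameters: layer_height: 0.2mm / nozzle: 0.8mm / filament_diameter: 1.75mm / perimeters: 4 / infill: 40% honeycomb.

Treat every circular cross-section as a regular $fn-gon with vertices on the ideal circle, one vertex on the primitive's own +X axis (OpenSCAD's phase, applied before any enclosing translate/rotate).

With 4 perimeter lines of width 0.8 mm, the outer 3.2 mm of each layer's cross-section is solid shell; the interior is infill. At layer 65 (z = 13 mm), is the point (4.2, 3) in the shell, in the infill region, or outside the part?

At z = 13 mm: the cube is absent (z outside [0, 9]); the cube at (1.5, 13) (footprint 4×6) is included at this height; the r=9.5 cylinder at (7, 10) contributes a regular 12-gon of circumradius 9.5; the cube at (0, 11.5) is present — its section is the full 28×19 rectangle; Taking the union: the regions partially overlap (shared area 125.32 mm²), so overlapping operands fuse into one piece — 1 connected region. Overall, the cross-section is a single solid region. The nearest boundary edge runs (7.00, 0.50)→(2.25, 1.77); distance from the point to it = 1.69 mm. The point is inside the cross-section, 1.69 mm from the nearest boundary — within the 3.2 mm shell band (4 × 0.8).

shell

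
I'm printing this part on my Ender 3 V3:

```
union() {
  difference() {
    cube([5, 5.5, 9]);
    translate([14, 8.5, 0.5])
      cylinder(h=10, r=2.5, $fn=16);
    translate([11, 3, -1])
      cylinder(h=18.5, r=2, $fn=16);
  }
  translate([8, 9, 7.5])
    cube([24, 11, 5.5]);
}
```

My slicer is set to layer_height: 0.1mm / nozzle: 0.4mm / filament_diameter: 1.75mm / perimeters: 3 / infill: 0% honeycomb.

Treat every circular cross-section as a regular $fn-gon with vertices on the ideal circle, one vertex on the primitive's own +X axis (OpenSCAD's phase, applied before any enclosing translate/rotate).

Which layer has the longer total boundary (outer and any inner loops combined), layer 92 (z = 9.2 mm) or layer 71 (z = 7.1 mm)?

Layer 92 (z = 9.2): the cube is not intersected at this z (z outside [0, 9]); the r=2.5 cylinder at (14, 8.5) gives a regular 16-gon of circumradius 2.5 (constant along its height) (perimeter = 2·16·2.500·sin(180°/16) = 15.61 mm); the cylinder at (11, 3): section is a regular 16-gon, circumradius r=2 (perimeter = 2·16·2.000·sin(180°/16) = 12.49 mm); After the difference (first − rest): the first operand is absent here, so nothing remains; the cube at (8, 9) is present — its section is the full 24×11 rectangle (perimeter 70.00 mm); Taking the union: only the 24×11 cube at (8, 9) is present, so the union is just that shape — boundary = 70.00 mm. So its perimeter = 70.00 mm. Layer 71 (z = 7.1): the 5×5.5 cube contributes its full rectangle (perimeter 21.00 mm); the r=2.5 cylinder at (14, 8.5) contributes a regular 16-gon of circumradius 2.5 (perimeter = 2·16·2.500·sin(180°/16) = 15.61 mm); the cylinder at (11, 3): section is a regular 16-gon, circumradius r=2 (perimeter = 2·16·2.000·sin(180°/16) = 12.49 mm); Taking the first minus the rest: starting from the 5×5.5 cube, the r=2.5 cylinder at (14, 8.5) misses the remaining region (no effect); the r=2 cylinder at (11, 3) misses the remaining region (no effect) — boundary = 21.00 mm; the cube at (8, 9) does not reach this height (z outside [7.5, 13]); Merging all regions: only that combined region is present, so the union is just that shape — boundary = 21.00 mm. So its perimeter = 21.00 mm. Layer 92 is larger (70.00 vs 21.00 mm).

layer 92 (z = 9.2 mm)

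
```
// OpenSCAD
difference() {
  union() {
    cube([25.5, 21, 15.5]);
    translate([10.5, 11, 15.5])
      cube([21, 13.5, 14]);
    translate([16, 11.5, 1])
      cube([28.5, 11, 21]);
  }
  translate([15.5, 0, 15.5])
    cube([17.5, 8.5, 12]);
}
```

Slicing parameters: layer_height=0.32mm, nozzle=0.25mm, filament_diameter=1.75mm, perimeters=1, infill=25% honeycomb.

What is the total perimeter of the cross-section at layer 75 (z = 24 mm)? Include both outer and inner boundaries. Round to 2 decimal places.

69.00 mm

At z = 24 mm: the cube does not reach this height (z outside [0, 15.5]); the 21×13.5 cube at (10.5, 11) contributes its full rectangle (perimeter 69.00 mm); the cube at (16, 11.5) is absent (z outside [1, 22]); Taking the union: only the 21×13.5 cube at (10.5, 11) is present, so the union is just that shape — boundary = 69.00 mm; the 17.5×8.5 cube at (15.5, 0) contributes its full rectangle (perimeter 52.00 mm); Subtracting the remaining from the first: starting from the result so far, the 17.5×8.5 cube at (15.5, 0) misses the remaining region (no effect) — boundary = 69.00 mm. Overall, the cross-section is a single solid region. Total boundary length (outer) = 69.00 mm.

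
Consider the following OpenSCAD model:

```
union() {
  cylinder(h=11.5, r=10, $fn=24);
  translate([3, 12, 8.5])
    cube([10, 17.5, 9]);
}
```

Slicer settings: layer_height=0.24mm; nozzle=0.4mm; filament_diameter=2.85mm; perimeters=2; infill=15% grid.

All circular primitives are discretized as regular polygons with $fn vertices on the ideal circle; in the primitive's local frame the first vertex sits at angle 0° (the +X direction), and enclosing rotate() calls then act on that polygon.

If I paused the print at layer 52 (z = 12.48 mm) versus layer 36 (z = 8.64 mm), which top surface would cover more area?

Layer 52 (z = 12.48): the cylinder is absent (z outside [0, 11.5]); the cube at (3, 12) (footprint 10×17.5) is included at this height (area 175.00 mm²); Merging all regions: only the 10×17.5 cube at (3, 12) is present, so the union is just that shape — area = 175.00 mm². So its area = 175.00 mm². Layer 36 (z = 8.64): the cylinder: section is a regular 24-gon, circumradius r=10 (area = (24/2)·10.000²·sin(360°/24) = 310.58 mm²); the cube at (3, 12) is present — its section is the full 10×17.5 rectangle (area 175.00 mm²); Merging all regions: the 2 present regions are separate (no shared area or edge), so areas and boundary lengths simply add and each stays a separate island — area = 485.58 mm². So its area = 485.58 mm². Layer 36 is larger (485.58 vs 175.00 mm²).

layer 36 (z = 8.64 mm)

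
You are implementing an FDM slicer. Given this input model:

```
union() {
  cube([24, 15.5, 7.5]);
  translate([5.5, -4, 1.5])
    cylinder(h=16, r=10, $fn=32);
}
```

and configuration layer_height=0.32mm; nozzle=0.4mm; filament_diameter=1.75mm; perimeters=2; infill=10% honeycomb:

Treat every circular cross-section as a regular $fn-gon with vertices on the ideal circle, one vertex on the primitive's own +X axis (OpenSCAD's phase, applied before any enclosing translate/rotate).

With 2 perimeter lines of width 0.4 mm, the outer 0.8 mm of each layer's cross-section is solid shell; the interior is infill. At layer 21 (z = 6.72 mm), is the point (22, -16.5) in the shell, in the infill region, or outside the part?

outside

At z = 6.72 mm: the cube is present — its section is the full 24×15.5 rectangle; the r=10 cylinder at (5.5, -4) gives a regular 32-gon of circumradius 10 (constant along its height); Merging all regions: the regions partially overlap (shared area 69.15 mm²), so overlapping operands fuse into one piece — 1 connected region. Overall, the cross-section is a single solid region. The nearest boundary edge runs (13.81, -9.56)→(12.57, -11.07); distance from the point to it = 10.73 mm. The point is not inside any of the regions above, so it lies outside the cross-section (10.73 mm from the nearest boundary).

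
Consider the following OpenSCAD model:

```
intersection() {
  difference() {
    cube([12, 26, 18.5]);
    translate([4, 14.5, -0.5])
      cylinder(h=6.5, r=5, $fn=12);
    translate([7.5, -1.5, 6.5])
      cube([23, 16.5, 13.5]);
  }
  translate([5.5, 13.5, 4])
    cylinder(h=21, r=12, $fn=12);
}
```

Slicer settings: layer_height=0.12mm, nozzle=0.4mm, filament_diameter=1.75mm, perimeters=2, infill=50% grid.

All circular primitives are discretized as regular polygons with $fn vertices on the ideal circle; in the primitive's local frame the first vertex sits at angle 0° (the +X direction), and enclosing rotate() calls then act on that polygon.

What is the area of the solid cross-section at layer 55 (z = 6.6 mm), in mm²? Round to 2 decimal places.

212.86 mm²

At z = 6.6 mm: the 12×26 cube contributes its full rectangle (area 312.00 mm²); the cylinder at (4, 14.5) does not reach this height (z outside [-0.5, 6]); the cube at (7.5, -1.5) is present — its section is the full 23×16.5 rectangle (area 379.50 mm²); Taking the first minus the rest: starting from the 12×26 cube (312.00 mm²), the 23×16.5 cube at (7.5, -1.5) partially overlaps it — only the 67.50 mm² overlap (of its 379.50 mm²) is removed, clipping the outline — area = 244.50 mm²; the r=12 cylinder at (5.5, 13.5) gives a regular 12-gon of circumradius 12 (constant along its height) (area = (12/2)·12.000²·sin(360°/12) = 432.00 mm²); After intersecting: the r=12 cylinder at (5.5, 13.5) partially overlaps the result so far; clipping to the common part keeps 212.86 mm² — area = 212.86 mm². Overall, the cross-section is a single solid region. Net area = 212.86 mm².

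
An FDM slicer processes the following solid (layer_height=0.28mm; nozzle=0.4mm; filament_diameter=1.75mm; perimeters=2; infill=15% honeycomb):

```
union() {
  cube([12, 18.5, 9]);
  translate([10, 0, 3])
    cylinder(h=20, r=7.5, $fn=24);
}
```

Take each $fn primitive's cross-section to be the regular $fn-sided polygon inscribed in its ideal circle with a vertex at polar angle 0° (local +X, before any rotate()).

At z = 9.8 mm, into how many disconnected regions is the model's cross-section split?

At z = 9.8 mm: the cube is absent (z outside [0, 9]); the r=7.5 cylinder at (10, 0) contributes a regular 24-gon of circumradius 7.5; Merging all regions: only the r=7.5 cylinder at (10, 0) is present, so the union is just that shape — 1 connected region. The result has 1 disconnected region.

1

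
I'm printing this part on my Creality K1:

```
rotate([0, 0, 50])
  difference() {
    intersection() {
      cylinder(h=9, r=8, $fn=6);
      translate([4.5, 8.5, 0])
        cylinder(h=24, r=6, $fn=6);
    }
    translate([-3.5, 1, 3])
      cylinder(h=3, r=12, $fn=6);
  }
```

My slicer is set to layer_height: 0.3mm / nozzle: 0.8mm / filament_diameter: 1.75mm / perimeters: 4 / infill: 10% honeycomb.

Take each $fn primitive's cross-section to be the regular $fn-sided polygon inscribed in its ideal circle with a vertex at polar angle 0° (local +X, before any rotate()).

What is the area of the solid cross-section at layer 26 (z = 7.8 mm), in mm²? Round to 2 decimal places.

16.64 mm²

At z = 7.8 mm: the r=8 cylinder gives a regular 6-gon of circumradius 8 (constant along its height) (area = (6/2)·8.000²·sin(360°/6) = 166.28 mm²); the cylinder at (4.5, 8.5): section is a regular 6-gon, circumradius r=6 (area = (6/2)·6.000²·sin(360°/6) = 93.53 mm²); Taking the intersection: the r=6 cylinder at (4.5, 8.5) partially overlaps the r=8 cylinder; clipping to the common part keeps 16.64 mm² — area = 16.64 mm²; the cylinder at (-3.5, 1) is absent (z outside [3, 6]); Subtracting the remaining from the first: none of the subtracted shapes is present at this height, so that combined region is unchanged — area = 16.64 mm²; (whole slice rotated 50° about Z — lengths, areas and connectivity unchanged). Overall, the cross-section is a single solid region. Net area = 16.64 mm².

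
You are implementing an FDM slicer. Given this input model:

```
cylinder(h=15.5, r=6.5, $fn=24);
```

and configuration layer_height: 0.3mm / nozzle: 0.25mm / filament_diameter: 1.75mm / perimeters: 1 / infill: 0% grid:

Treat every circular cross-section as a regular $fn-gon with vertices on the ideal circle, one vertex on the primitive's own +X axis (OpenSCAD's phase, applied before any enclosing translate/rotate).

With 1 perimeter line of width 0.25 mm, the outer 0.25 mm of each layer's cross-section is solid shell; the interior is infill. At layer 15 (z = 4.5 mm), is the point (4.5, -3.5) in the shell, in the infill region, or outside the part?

infill

At z = 4.5 mm: the cylinder: section is a regular 24-gon, circumradius r=6.5. Overall, the cross-section is a single solid region. The nearest boundary edge runs (4.60, -4.60)→(5.63, -3.25); distance from the point to it = 0.74 mm. The point is inside the cross-section and 0.74 mm from the nearest boundary — more than the 0.25 mm shell width (1 × 0.25), so it's in the infill interior.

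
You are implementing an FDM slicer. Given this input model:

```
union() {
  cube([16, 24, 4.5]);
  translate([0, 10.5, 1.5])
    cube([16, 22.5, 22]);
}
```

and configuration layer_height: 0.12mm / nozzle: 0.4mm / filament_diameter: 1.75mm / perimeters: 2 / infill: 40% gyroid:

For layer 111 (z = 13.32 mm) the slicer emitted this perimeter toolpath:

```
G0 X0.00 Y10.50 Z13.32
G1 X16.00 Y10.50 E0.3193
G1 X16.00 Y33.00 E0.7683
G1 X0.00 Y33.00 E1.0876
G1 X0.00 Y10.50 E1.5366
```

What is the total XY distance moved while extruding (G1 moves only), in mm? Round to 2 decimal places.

Sum the Euclidean lengths of each G1 segment: total = 77.00 mm.

77.00 mm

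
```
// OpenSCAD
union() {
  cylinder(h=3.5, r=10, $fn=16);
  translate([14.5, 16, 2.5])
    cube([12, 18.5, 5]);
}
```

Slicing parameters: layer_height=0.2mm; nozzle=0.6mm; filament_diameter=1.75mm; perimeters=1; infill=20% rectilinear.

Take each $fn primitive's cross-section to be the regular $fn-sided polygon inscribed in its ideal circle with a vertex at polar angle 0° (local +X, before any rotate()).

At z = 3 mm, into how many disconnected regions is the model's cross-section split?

2

At z = 3 mm: the r=10 cylinder gives a regular 16-gon of circumradius 10 (constant along its height); the cube at (14.5, 16) (footprint 12×18.5) is included at this height; Taking the union: the 2 present regions are separate (no shared area or edge), so areas and boundary lengths simply add and each stays a separate island — 2 connected regions. The result has 2 disconnected regions.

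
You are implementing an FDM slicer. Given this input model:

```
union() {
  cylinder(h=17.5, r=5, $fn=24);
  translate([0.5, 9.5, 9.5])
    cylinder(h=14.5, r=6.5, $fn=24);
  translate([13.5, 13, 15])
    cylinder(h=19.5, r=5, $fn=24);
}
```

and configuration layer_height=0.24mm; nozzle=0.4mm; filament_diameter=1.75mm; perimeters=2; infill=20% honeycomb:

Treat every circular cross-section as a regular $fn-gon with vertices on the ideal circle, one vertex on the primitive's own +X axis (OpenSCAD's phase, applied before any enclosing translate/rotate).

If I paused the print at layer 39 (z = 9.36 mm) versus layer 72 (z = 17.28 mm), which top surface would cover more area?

Layer 39 (z = 9.36): the r=5 cylinder contributes a regular 24-gon of circumradius 5 (area = (24/2)·5.000²·sin(360°/24) = 77.65 mm²); the cylinder at (0.5, 9.5) does not reach this height (z outside [9.5, 24]); the cylinder at (13.5, 13) does not reach this height (z outside [15, 34.5]); Merging all regions: only the r=5 cylinder is present, so the union is just that shape — area = 77.65 mm². So its area = 77.65 mm². Layer 72 (z = 17.28): the cylinder: section is a regular 24-gon, circumradius r=5 (area = (24/2)·5.000²·sin(360°/24) = 77.65 mm²); the r=6.5 cylinder at (0.5, 9.5) contributes a regular 24-gon of circumradius 6.5 (area = (24/2)·6.500²·sin(360°/24) = 131.22 mm²); the cylinder at (13.5, 13): section is a regular 24-gon, circumradius r=5 (area = (24/2)·5.000²·sin(360°/24) = 77.65 mm²); Taking the union: the regions partially overlap — summed areas 286.51 mm² minus the doubly-counted overlap 8.18 mm² gives 278.33 mm² — area = 278.33 mm². So its area = 278.33 mm². Layer 72 is larger (278.33 vs 77.65 mm²).

layer 72 (z = 17.28 mm)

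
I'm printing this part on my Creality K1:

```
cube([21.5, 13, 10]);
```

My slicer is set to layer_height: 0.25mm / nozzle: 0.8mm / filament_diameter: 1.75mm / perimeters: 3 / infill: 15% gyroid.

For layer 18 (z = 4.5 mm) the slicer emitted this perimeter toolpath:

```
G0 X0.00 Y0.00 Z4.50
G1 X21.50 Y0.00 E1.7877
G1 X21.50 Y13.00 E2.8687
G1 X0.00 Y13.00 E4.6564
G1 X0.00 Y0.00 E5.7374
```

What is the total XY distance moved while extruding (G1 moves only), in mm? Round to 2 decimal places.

Sum the Euclidean lengths of each G1 segment: total = 69.00 mm.

69.00 mm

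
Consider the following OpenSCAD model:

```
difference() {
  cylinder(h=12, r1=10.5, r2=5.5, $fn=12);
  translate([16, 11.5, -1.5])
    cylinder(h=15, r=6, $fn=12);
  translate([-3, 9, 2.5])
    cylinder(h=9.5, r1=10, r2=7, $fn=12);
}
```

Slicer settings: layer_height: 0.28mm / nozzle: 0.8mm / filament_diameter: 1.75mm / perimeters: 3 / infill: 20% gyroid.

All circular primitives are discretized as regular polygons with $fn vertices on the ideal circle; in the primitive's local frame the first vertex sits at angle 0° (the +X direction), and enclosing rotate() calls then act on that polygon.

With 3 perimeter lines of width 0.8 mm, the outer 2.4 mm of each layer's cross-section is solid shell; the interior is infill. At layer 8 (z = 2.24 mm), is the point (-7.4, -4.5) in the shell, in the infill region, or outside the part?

At z = 2.24 mm: the cone (r1=10.5→r2=5.5) has section circumradius 9.567 here — a regular 12-gon; the r=6 cylinder at (16, 11.5) gives a regular 12-gon of circumradius 6 (constant along its height); the cone at (-3, 9) is not intersected at this z (z outside [2.5, 12]); After the difference (first − rest): starting from the cone, the r=6 cylinder at (16, 11.5) misses the remaining region (no effect) — 1 connected region. Overall, the cross-section is a single solid region. The nearest boundary edge runs (-4.78, -8.28)→(-8.28, -4.78); distance from the point to it = 0.83 mm. The point is inside the cross-section, 0.83 mm from the nearest boundary — within the 2.4 mm shell band (3 × 0.8).

shell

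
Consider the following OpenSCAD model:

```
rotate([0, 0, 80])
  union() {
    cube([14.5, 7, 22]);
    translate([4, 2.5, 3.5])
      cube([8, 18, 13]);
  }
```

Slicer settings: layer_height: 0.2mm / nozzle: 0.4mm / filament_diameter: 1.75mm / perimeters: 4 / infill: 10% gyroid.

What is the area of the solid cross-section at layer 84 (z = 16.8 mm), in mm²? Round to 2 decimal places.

At z = 16.8 mm: the cube (footprint 14.5×7) is included at this height (area 101.50 mm²); the cube at (4, 2.5) is absent (z outside [3.5, 16.5]); Combining (union): only the 14.5×7 cube is present, so the union is just that shape — area = 101.50 mm²; (whole slice rotated 80° about Z — lengths, areas and connectivity unchanged). Overall, the cross-section is a single solid region. Net area = 101.50 mm².

101.50 mm²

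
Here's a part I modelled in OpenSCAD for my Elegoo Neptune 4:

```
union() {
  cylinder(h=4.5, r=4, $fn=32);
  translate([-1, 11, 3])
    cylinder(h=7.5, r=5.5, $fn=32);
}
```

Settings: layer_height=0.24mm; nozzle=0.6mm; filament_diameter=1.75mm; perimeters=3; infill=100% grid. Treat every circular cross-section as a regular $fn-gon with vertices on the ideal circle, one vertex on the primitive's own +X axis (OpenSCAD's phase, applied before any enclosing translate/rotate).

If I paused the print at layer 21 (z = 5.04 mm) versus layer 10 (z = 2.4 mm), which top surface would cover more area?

layer 21 (z = 5.04 mm)

Layer 21 (z = 5.04): the cylinder is absent (z outside [0, 4.5]); the cylinder at (-1, 11): section is a regular 32-gon, circumradius r=5.5 (area = (32/2)·5.500²·sin(360°/32) = 94.42 mm²); Merging all regions: only the r=5.5 cylinder at (-1, 11) is present, so the union is just that shape — area = 94.42 mm². So its area = 94.42 mm². Layer 10 (z = 2.4): the r=4 cylinder gives a regular 32-gon of circumradius 4 (constant along its height) (area = (32/2)·4.000²·sin(360°/32) = 49.94 mm²); the cylinder at (-1, 11) is not intersected at this z (z outside [3, 10.5]); Merging all regions: only the r=4 cylinder is present, so the union is just that shape — area = 49.94 mm². So its area = 49.94 mm². Layer 21 is larger (94.42 vs 49.94 mm²).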